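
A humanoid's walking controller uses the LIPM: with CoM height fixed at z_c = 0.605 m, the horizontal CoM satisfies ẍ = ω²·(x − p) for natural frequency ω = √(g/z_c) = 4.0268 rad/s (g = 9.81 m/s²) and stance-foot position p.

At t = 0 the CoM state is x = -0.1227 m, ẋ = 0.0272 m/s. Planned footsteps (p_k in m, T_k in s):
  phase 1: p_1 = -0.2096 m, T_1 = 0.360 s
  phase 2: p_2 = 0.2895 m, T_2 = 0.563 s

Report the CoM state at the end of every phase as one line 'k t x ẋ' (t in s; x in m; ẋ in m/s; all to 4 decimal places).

1 0.3600 -0.0006 0.7657
2 0.9230 -0.2178 -1.8426

phase 1: p=-0.2096, T=0.360, ωT=1.449648, cosh=2.248134, sinh=2.013481; start (x,ẋ)=(-0.122700, 0.027200) → end (x,ẋ)=(-0.000637, 0.765724)
phase 2: p=0.2895, T=0.563, ωT=2.267088, cosh=4.877436, sinh=4.773823; start (x,ẋ)=(-0.000637, 0.765724) → end (x,ẋ)=(-0.217847, -1.842592)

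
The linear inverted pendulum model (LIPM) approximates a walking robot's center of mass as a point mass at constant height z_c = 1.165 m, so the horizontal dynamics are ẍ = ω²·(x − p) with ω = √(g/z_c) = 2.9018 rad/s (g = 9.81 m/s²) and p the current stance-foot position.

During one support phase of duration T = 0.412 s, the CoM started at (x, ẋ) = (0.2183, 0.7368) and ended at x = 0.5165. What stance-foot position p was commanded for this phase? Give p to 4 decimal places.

p = 0.3216

ωT = 2.9018·0.412 = 1.195542; cosh(ωT) = 1.803944, sinh(ωT) = 1.501404
x(T) = p + (x₀−p)·cosh(ωT) + (ẋ₀/ω)·sinh(ωT) ⇒ p·(1 − cosh) = x(T) − x₀·cosh − (ẋ₀/ω)·sinh
numerator   = 0.5165 − (0.2183)·1.803944 − (0.7368/2.9018)·1.501404 = -0.258524
denominator = 1 − 1.803944 = -0.803944
p = -0.258524 / -0.803944 = 0.3216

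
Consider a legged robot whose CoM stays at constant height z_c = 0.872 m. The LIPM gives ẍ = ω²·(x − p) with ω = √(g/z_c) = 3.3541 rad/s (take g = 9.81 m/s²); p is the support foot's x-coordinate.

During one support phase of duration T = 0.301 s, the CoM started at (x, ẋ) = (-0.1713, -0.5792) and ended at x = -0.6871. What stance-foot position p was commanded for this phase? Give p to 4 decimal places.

p = 0.3884

ωT = 3.3541·0.301 = 1.009584; cosh(ωT) = 1.554415, sinh(ωT) = 1.190044
x(T) = p + (x₀−p)·cosh(ωT) + (ẋ₀/ω)·sinh(ωT) ⇒ p·(1 − cosh) = x(T) − x₀·cosh − (ẋ₀/ω)·sinh
numerator   = -0.6871 − (-0.1713)·1.554415 − (-0.5792/3.3541)·1.190044 = -0.215327
denominator = 1 − 1.554415 = -0.554415
p = -0.215327 / -0.554415 = 0.3884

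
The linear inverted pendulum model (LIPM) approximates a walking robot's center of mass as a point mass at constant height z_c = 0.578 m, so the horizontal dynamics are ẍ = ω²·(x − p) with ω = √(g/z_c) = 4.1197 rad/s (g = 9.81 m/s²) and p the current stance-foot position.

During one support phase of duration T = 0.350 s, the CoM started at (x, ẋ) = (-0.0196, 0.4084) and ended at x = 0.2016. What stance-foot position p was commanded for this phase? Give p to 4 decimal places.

ωT = 4.1197·0.350 = 1.441895; cosh(ωT) = 2.232590, sinh(ωT) = 1.996111
x(T) = p + (x₀−p)·cosh(ωT) + (ẋ₀/ω)·sinh(ωT) ⇒ p·(1 − cosh) = x(T) − x₀·cosh − (ẋ₀/ω)·sinh
numerator   = 0.2016 − (-0.0196)·2.232590 − (0.4084/4.1197)·1.996111 = 0.047477
denominator = 1 − 2.232590 = -1.232590
p = 0.047477 / -1.232590 = -0.0385

p = -0.0385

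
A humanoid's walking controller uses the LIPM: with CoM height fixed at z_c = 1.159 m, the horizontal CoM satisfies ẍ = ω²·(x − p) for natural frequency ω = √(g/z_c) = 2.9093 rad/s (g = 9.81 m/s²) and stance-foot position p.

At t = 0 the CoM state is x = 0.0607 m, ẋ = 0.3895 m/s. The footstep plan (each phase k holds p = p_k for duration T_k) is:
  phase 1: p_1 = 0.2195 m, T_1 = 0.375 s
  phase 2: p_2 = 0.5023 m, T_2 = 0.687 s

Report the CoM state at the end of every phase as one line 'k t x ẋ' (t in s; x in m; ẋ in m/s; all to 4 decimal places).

1 0.3750 0.1333 0.0351
2 1.0620 -0.8407 -3.7569

phase 1: p=0.2195, T=0.375, ωT=1.090987, cosh=1.656549, sinh=1.320664; start (x,ẋ)=(0.060700, 0.389500) → end (x,ẋ)=(0.133252, 0.035083)
phase 2: p=0.5023, T=0.687, ωT=1.998689, cosh=3.757444, sinh=3.621932; start (x,ẋ)=(0.133252, 0.035083) → end (x,ẋ)=(-0.840701, -3.756943)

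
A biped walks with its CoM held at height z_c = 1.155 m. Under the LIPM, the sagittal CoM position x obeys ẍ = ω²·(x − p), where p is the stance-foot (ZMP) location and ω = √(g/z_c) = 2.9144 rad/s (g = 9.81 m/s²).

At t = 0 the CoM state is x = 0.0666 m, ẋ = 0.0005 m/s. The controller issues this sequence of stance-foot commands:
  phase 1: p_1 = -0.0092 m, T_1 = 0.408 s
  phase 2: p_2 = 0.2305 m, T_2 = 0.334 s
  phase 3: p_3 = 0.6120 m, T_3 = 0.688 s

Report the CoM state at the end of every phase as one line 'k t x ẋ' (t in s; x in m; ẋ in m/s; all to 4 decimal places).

1 0.4080 0.1271 0.3300
2 0.7420 0.2025 0.1571
3 1.4300 -0.7396 -3.7573

phase 1: p=-0.0092, T=0.408, ωT=1.189075, cosh=1.794273, sinh=1.489770; start (x,ẋ)=(0.066600, 0.000500) → end (x,ẋ)=(0.127061, 0.330004)
phase 2: p=0.2305, T=0.334, ωT=0.973410, cosh=1.512373, sinh=1.134581; start (x,ẋ)=(0.127061, 0.330004) → end (x,ẋ)=(0.202534, 0.157058)
phase 3: p=0.6120, T=0.688, ωT=2.005107, cosh=3.780768, sinh=3.646122; start (x,ẋ)=(0.202534, 0.157058) → end (x,ẋ)=(-0.739607, -3.757296)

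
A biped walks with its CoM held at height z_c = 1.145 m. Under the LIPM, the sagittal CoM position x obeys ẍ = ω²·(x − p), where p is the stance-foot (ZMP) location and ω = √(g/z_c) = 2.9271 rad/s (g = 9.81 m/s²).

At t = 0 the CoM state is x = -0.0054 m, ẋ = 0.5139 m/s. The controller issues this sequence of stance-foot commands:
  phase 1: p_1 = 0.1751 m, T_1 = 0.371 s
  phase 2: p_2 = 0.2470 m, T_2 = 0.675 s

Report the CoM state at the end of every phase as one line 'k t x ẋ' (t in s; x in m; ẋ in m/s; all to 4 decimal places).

1 0.3710 0.1077 0.1545
2 1.0460 -0.0783 -0.8742

phase 1: p=0.1751, T=0.371, ωT=1.085954, cosh=1.649922, sinh=1.312343; start (x,ẋ)=(-0.005400, 0.513900) → end (x,ẋ)=(0.107692, 0.154530)
phase 2: p=0.2470, T=0.675, ωT=1.975793, cosh=3.675492, sinh=3.536841; start (x,ẋ)=(0.107692, 0.154530) → end (x,ẋ)=(-0.078305, -0.874237)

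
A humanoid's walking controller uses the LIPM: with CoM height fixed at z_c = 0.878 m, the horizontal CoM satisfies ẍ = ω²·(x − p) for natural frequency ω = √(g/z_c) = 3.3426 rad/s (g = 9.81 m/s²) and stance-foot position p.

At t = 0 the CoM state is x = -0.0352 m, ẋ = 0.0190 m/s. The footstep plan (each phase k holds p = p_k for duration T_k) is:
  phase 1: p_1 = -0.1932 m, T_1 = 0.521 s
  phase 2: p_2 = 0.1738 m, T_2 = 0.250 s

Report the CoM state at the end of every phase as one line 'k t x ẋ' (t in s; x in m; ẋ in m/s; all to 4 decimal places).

1 0.5210 0.2871 1.5163
2 0.7710 0.7538 2.4320

phase 1: p=-0.1932, T=0.521, ωT=1.741495, cosh=2.940562, sinh=2.765303; start (x,ẋ)=(-0.035200, 0.019000) → end (x,ẋ)=(0.287127, 1.516313)
phase 2: p=0.1738, T=0.250, ωT=0.835650, cosh=1.369953, sinh=0.936360; start (x,ẋ)=(0.287127, 1.516313) → end (x,ẋ)=(0.753817, 2.431977)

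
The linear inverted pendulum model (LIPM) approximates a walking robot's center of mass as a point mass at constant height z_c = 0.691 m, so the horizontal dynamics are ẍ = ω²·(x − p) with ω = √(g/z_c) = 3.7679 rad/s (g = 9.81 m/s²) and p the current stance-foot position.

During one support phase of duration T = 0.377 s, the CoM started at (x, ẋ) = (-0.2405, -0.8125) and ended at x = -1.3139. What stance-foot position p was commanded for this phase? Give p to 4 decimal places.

p = 0.3082

ωT = 3.7679·0.377 = 1.420498; cosh(ωT) = 2.190388, sinh(ωT) = 1.948794
x(T) = p + (x₀−p)·cosh(ωT) + (ẋ₀/ω)·sinh(ωT) ⇒ p·(1 − cosh) = x(T) − x₀·cosh − (ẋ₀/ω)·sinh
numerator   = -1.3139 − (-0.2405)·2.190388 − (-0.8125/3.7679)·1.948794 = -0.366879
denominator = 1 − 2.190388 = -1.190388
p = -0.366879 / -1.190388 = 0.3082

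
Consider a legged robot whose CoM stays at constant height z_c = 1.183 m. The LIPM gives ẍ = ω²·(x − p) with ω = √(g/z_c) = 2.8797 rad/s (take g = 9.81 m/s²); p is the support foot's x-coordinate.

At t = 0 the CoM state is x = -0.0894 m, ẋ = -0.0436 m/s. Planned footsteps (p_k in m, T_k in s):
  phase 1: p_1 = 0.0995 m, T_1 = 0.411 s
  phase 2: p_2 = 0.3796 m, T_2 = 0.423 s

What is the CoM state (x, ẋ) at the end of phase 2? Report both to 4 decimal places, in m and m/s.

phase 1: p=0.0995, T=0.411, ωT=1.183557, cosh=1.786079, sinh=1.479891; start (x,ẋ)=(-0.089400, -0.043600) → end (x,ẋ)=(-0.260297, -0.882897)
phase 2: p=0.3796, T=0.423, ωT=1.218113, cosh=1.838295, sinh=1.542507; start (x,ẋ)=(-0.260297, -0.882897) → end (x,ẋ)=(-1.269641, -4.465419)

x = -1.2696, ẋ = -4.4654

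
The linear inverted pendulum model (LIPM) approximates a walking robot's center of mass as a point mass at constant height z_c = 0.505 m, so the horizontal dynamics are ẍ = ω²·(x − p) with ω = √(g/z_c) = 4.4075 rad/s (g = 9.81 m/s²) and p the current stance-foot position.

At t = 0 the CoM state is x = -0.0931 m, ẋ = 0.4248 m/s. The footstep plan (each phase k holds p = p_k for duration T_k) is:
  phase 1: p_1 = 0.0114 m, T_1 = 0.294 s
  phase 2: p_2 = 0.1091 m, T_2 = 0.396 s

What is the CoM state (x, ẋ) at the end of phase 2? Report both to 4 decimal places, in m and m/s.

x = -0.2690, ẋ = -1.5490

phase 1: p=0.0114, T=0.294, ωT=1.295805, cosh=1.963807, sinh=1.690129; start (x,ẋ)=(-0.093100, 0.424800) → end (x,ẋ)=(-0.030921, 0.055779)
phase 2: p=0.1091, T=0.396, ωT=1.745370, cosh=2.951300, sinh=2.776720; start (x,ẋ)=(-0.030921, 0.055779) → end (x,ẋ)=(-0.269004, -1.549014)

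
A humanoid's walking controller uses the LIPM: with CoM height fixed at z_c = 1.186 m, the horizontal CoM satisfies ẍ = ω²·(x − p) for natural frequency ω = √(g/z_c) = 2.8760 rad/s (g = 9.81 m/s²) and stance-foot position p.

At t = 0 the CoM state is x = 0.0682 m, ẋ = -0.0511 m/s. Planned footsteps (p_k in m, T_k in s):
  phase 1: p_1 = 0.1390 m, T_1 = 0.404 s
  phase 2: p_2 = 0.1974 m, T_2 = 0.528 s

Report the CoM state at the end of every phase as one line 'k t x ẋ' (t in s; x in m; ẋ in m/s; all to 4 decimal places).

phase 1: p=0.1390, T=0.404, ωT=1.161904, cosh=1.754451, sinh=1.441561; start (x,ẋ)=(0.068200, -0.051100) → end (x,ẋ)=(-0.010828, -0.383184)
phase 2: p=0.1974, T=0.528, ωT=1.518528, cosh=2.392267, sinh=2.173233; start (x,ẋ)=(-0.010828, -0.383184) → end (x,ẋ)=(-0.590289, -2.218152)

1 0.4040 -0.0108 -0.3832
2 0.9320 -0.5903 -2.2182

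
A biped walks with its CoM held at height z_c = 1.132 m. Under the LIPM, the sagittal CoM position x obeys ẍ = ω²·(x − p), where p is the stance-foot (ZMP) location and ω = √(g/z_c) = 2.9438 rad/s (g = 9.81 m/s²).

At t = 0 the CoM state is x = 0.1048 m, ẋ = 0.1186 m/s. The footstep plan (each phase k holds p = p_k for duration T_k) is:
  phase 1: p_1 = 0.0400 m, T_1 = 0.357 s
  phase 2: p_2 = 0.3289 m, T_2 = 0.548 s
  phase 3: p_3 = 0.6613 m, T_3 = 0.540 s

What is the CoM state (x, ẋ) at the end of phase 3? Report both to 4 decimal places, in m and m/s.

x = -0.0493, ẋ = -1.8586

phase 1: p=0.0400, T=0.357, ωT=1.050937, cosh=1.604969, sinh=1.255359; start (x,ẋ)=(0.104800, 0.118600) → end (x,ẋ)=(0.194578, 0.429820)
phase 2: p=0.3289, T=0.548, ωT=1.613202, cosh=2.609053, sinh=2.409805; start (x,ẋ)=(0.194578, 0.429820) → end (x,ẋ)=(0.330299, 0.168544)
phase 3: p=0.6613, T=0.540, ωT=1.589652, cosh=2.553020, sinh=2.349023; start (x,ẋ)=(0.330299, 0.168544) → end (x,ẋ)=(-0.049262, -1.858597)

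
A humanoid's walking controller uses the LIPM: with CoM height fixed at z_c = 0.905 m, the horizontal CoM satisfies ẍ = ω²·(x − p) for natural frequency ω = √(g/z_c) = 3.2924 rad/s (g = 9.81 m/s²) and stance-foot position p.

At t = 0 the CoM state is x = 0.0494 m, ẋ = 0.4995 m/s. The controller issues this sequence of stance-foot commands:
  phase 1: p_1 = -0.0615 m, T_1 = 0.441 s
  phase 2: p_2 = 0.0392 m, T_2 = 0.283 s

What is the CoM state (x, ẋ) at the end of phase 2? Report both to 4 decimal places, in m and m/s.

phase 1: p=-0.0615, T=0.441, ωT=1.451948, cosh=2.252771, sinh=2.018658; start (x,ẋ)=(0.049400, 0.499500) → end (x,ẋ)=(0.494589, 1.862326)
phase 2: p=0.0392, T=0.283, ωT=0.931749, cosh=1.466405, sinh=1.072541; start (x,ẋ)=(0.494589, 1.862326) → end (x,ẋ)=(1.313661, 4.339010)

x = 1.3137, ẋ = 4.3390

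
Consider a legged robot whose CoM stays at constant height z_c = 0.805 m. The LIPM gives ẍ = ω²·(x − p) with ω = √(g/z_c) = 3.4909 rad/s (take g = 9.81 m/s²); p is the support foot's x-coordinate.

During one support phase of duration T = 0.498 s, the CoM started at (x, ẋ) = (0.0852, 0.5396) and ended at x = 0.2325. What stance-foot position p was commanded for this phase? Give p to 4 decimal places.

ωT = 3.4909·0.498 = 1.738468; cosh(ωT) = 2.932206, sinh(ωT) = 2.756417
x(T) = p + (x₀−p)·cosh(ωT) + (ẋ₀/ω)·sinh(ωT) ⇒ p·(1 − cosh) = x(T) − x₀·cosh − (ẋ₀/ω)·sinh
numerator   = 0.2325 − (0.0852)·2.932206 − (0.5396/3.4909)·2.756417 = -0.443392
denominator = 1 − 2.932206 = -1.932206
p = -0.443392 / -1.932206 = 0.2295

p = 0.2295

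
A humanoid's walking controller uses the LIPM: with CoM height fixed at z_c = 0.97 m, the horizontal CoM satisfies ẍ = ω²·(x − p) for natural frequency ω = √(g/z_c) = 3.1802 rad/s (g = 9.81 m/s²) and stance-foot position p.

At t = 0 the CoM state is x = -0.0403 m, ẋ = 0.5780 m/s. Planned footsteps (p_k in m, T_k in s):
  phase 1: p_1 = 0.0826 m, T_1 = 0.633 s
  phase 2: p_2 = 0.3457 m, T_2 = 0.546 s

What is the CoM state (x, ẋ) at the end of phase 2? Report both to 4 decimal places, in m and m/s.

x = 0.8227, ẋ = 1.6870

phase 1: p=0.0826, T=0.633, ωT=2.013067, cosh=3.809909, sinh=3.676331; start (x,ẋ)=(-0.040300, 0.578000) → end (x,ẋ)=(0.282534, 0.765246)
phase 2: p=0.3457, T=0.546, ωT=1.736389, cosh=2.926482, sinh=2.750327; start (x,ẋ)=(0.282534, 0.765246) → end (x,ẋ)=(0.822651, 1.686989)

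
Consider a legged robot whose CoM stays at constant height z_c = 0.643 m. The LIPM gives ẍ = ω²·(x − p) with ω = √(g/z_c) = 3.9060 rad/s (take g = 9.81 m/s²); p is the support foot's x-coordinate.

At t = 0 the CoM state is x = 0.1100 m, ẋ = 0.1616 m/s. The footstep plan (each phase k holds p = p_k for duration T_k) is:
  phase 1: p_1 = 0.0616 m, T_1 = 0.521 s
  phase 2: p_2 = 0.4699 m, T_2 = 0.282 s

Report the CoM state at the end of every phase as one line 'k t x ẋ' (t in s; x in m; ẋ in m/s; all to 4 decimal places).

phase 1: p=0.0616, T=0.521, ωT=2.035026, cosh=3.891564, sinh=3.760887; start (x,ẋ)=(0.110000, 0.161600) → end (x,ẋ)=(0.405548, 1.339874)
phase 2: p=0.4699, T=0.282, ωT=1.101492, cosh=1.670513, sinh=1.338138; start (x,ẋ)=(0.405548, 1.339874) → end (x,ẋ)=(0.821420, 1.901924)

1 0.5210 0.4055 1.3399
2 0.8030 0.8214 1.9019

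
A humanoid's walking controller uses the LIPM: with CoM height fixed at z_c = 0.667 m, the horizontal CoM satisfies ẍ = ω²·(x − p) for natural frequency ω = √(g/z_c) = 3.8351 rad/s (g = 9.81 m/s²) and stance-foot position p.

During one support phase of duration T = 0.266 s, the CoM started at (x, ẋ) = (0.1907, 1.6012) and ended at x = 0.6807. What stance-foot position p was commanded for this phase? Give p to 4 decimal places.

p = 0.2149

ωT = 3.8351·0.266 = 1.020137; cosh(ωT) = 1.567060, sinh(ωT) = 1.206514
x(T) = p + (x₀−p)·cosh(ωT) + (ẋ₀/ω)·sinh(ωT) ⇒ p·(1 − cosh) = x(T) − x₀·cosh − (ẋ₀/ω)·sinh
numerator   = 0.6807 − (0.1907)·1.567060 − (1.6012/3.8351)·1.206514 = -0.121872
denominator = 1 − 1.567060 = -0.567060
p = -0.121872 / -0.567060 = 0.2149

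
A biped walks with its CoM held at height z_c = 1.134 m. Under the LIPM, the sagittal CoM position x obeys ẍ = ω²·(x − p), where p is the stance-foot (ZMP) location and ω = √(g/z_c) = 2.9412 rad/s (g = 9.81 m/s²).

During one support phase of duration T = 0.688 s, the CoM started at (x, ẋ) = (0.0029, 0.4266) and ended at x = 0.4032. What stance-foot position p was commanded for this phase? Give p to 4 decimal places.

p = 0.0516

ωT = 2.9412·0.688 = 2.023546; cosh(ωT) = 3.848643, sinh(ωT) = 3.716457
x(T) = p + (x₀−p)·cosh(ωT) + (ẋ₀/ω)·sinh(ωT) ⇒ p·(1 − cosh) = x(T) − x₀·cosh − (ẋ₀/ω)·sinh
numerator   = 0.4032 − (0.0029)·3.848643 − (0.4266/2.9412)·3.716457 = -0.147007
denominator = 1 − 3.848643 = -2.848643
p = -0.147007 / -2.848643 = 0.0516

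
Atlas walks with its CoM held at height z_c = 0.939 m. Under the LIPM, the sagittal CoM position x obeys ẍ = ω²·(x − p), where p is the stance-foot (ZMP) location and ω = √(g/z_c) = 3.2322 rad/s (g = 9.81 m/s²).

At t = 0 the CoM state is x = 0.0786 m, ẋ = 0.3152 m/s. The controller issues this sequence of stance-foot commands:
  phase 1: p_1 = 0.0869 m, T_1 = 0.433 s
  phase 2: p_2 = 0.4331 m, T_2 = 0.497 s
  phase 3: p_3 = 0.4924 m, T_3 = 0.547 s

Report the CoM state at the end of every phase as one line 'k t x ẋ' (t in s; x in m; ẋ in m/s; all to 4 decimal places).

phase 1: p=0.0869, T=0.433, ωT=1.399543, cosh=2.150028, sinh=1.903318; start (x,ẋ)=(0.078600, 0.315200) → end (x,ẋ)=(0.254664, 0.626628)
phase 2: p=0.4331, T=0.497, ωT=1.606403, cosh=2.592729, sinh=2.392121; start (x,ẋ)=(0.254664, 0.626628) → end (x,ẋ)=(0.434225, 0.245042)
phase 3: p=0.4924, T=0.547, ωT=1.768013, cosh=3.014937, sinh=2.844265; start (x,ẋ)=(0.434225, 0.245042) → end (x,ẋ)=(0.532637, 0.203969)

1 0.4330 0.2547 0.6266
2 0.9300 0.4342 0.2450
3 1.4770 0.5326 0.2040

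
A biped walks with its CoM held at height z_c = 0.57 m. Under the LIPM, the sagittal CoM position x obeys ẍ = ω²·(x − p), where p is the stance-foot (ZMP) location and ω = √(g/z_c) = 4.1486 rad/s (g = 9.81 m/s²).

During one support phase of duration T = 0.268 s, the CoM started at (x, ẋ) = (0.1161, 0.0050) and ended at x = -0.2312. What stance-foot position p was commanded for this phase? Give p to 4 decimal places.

p = 0.6259

ωT = 4.1486·0.268 = 1.111825; cosh(ωT) = 1.684429, sinh(ωT) = 1.355471
x(T) = p + (x₀−p)·cosh(ωT) + (ẋ₀/ω)·sinh(ωT) ⇒ p·(1 − cosh) = x(T) − x₀·cosh − (ẋ₀/ω)·sinh
numerator   = -0.2312 − (0.1161)·1.684429 − (0.0050/4.1486)·1.355471 = -0.428396
denominator = 1 − 1.684429 = -0.684429
p = -0.428396 / -0.684429 = 0.6259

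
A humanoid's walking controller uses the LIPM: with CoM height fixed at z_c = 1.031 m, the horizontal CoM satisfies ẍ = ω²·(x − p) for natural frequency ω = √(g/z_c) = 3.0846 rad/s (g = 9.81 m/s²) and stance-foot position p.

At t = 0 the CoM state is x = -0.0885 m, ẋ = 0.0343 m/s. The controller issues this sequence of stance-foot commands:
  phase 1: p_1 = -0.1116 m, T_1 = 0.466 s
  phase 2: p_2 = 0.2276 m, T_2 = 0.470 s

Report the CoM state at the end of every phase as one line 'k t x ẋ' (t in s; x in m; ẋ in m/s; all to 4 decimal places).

phase 1: p=-0.1116, T=0.466, ωT=1.437424, cosh=2.223687, sinh=1.986148; start (x,ẋ)=(-0.088500, 0.034300) → end (x,ẋ)=(-0.038147, 0.217794)
phase 2: p=0.2276, T=0.470, ωT=1.449762, cosh=2.248363, sinh=2.013737; start (x,ẋ)=(-0.038147, 0.217794) → end (x,ẋ)=(-0.227713, -1.161029)

1 0.4660 -0.0381 0.2178
2 0.9360 -0.2277 -1.1610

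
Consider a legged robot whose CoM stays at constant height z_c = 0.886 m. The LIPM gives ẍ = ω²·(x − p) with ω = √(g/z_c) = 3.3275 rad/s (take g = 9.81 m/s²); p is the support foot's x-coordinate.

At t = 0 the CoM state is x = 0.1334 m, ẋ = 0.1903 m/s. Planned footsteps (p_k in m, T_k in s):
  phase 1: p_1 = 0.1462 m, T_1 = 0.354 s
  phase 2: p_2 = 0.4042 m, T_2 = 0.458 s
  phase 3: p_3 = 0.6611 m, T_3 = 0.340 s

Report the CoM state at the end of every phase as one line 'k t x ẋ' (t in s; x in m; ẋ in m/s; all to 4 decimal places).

1 0.3540 0.2075 0.2757
2 0.8120 0.1125 -0.7681
3 1.1520 -0.5983 -3.8494

phase 1: p=0.1462, T=0.354, ωT=1.177935, cosh=1.777787, sinh=1.469873; start (x,ẋ)=(0.133400, 0.190300) → end (x,ẋ)=(0.207507, 0.275708)
phase 2: p=0.4042, T=0.458, ωT=1.523995, cosh=2.404184, sinh=2.186344; start (x,ẋ)=(0.207507, 0.275708) → end (x,ẋ)=(0.112468, -0.768104)
phase 3: p=0.6611, T=0.340, ωT=1.131350, cosh=1.711218, sinh=1.388621; start (x,ẋ)=(0.112468, -0.768104) → end (x,ẋ)=(-0.598272, -3.849424)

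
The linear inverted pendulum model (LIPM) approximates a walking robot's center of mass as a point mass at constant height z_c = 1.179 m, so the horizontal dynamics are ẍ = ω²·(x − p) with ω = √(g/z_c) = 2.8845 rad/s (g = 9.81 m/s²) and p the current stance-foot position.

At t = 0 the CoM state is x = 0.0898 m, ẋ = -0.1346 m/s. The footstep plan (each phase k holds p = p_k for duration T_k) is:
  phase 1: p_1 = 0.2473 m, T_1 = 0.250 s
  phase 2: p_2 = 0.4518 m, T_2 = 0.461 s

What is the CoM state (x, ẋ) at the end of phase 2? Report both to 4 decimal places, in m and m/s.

x = -0.7626, ẋ = -3.3056

phase 1: p=0.2473, T=0.250, ωT=0.721125, cosh=1.271475, sinh=0.785270; start (x,ẋ)=(0.089800, -0.134600) → end (x,ẋ)=(0.010399, -0.527896)
phase 2: p=0.4518, T=0.461, ωT=1.329755, cosh=2.022329, sinh=1.757787; start (x,ẋ)=(0.010399, -0.527896) → end (x,ẋ)=(-0.762552, -3.305628)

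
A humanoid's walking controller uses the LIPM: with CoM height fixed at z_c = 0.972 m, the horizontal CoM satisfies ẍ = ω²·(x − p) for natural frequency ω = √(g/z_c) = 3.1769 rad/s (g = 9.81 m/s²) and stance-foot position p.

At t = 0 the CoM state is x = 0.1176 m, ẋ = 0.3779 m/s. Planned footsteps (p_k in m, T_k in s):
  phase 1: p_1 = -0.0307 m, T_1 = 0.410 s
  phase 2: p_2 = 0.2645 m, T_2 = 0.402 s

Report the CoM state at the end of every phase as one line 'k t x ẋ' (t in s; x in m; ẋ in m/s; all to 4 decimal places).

phase 1: p=-0.0307, T=0.410, ωT=1.302529, cosh=1.975216, sinh=1.703372; start (x,ẋ)=(0.117600, 0.377900) → end (x,ẋ)=(0.464845, 1.548951)
phase 2: p=0.2645, T=0.402, ωT=1.277114, cosh=1.932558, sinh=1.653717; start (x,ẋ)=(0.464845, 1.548951) → end (x,ẋ)=(1.457975, 4.045987)

1 0.4100 0.4648 1.5490
2 0.8120 1.4580 4.0460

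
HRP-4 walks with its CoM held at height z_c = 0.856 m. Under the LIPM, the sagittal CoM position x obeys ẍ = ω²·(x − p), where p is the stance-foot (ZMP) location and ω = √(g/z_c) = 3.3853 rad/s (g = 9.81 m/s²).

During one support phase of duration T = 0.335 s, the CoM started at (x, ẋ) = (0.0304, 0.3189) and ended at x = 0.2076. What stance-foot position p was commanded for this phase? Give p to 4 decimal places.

ωT = 3.3853·0.335 = 1.134076; cosh(ωT) = 1.715009, sinh(ωT) = 1.393290
x(T) = p + (x₀−p)·cosh(ωT) + (ẋ₀/ω)·sinh(ωT) ⇒ p·(1 − cosh) = x(T) − x₀·cosh − (ẋ₀/ω)·sinh
numerator   = 0.2076 − (0.0304)·1.715009 − (0.3189/3.3853)·1.393290 = 0.024214
denominator = 1 − 1.715009 = -0.715009
p = 0.024214 / -0.715009 = -0.0339

p = -0.0339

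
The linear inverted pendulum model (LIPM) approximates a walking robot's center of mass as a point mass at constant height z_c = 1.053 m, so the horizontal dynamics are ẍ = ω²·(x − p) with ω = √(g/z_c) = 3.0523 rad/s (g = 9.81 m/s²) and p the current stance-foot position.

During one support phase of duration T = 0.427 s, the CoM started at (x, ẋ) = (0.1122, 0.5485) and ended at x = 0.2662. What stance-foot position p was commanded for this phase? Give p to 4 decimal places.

ωT = 3.0523·0.427 = 1.303332; cosh(ωT) = 1.976584, sinh(ωT) = 1.704959
x(T) = p + (x₀−p)·cosh(ωT) + (ẋ₀/ω)·sinh(ωT) ⇒ p·(1 − cosh) = x(T) − x₀·cosh − (ẋ₀/ω)·sinh
numerator   = 0.2662 − (0.1122)·1.976584 − (0.5485/3.0523)·1.704959 = -0.261955
denominator = 1 − 1.976584 = -0.976584
p = -0.261955 / -0.976584 = 0.2682

p = 0.2682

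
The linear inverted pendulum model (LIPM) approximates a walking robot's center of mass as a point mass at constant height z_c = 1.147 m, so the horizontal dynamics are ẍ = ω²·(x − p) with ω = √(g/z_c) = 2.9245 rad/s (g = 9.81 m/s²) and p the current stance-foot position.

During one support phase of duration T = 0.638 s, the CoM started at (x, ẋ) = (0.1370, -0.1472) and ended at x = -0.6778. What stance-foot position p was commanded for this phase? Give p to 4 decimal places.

p = 0.4213

ωT = 2.9245·0.638 = 1.865831; cosh(ωT) = 3.308035, sinh(ωT) = 3.153268
x(T) = p + (x₀−p)·cosh(ωT) + (ẋ₀/ω)·sinh(ωT) ⇒ p·(1 − cosh) = x(T) − x₀·cosh − (ẋ₀/ω)·sinh
numerator   = -0.6778 − (0.1370)·3.308035 − (-0.1472/2.9245)·3.153268 = -0.972286
denominator = 1 − 3.308035 = -2.308035
p = -0.972286 / -2.308035 = 0.4213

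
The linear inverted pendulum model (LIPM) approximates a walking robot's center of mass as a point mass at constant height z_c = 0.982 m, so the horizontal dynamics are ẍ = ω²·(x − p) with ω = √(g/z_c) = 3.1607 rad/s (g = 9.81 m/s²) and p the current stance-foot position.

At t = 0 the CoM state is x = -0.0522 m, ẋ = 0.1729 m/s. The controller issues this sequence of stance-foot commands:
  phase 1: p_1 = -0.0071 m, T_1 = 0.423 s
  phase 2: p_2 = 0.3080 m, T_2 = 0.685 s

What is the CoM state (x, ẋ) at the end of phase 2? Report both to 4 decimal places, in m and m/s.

phase 1: p=-0.0071, T=0.423, ωT=1.336976, cosh=2.035076, sinh=1.772437; start (x,ẋ)=(-0.052200, 0.172900) → end (x,ẋ)=(-0.001924, 0.099208)
phase 2: p=0.3080, T=0.685, ωT=2.165080, cosh=4.415018, sinh=4.300277; start (x,ẋ)=(-0.001924, 0.099208) → end (x,ẋ)=(-0.925344, -3.774449)

x = -0.9253, ẋ = -3.7744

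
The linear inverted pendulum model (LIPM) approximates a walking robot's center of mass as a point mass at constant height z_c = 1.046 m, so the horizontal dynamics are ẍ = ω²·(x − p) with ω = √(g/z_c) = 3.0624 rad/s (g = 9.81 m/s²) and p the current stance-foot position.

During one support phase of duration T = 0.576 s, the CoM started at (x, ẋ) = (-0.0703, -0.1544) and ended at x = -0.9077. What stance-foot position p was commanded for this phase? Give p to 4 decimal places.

p = 0.2764

ωT = 3.0624·0.576 = 1.763942; cosh(ωT) = 3.003383, sinh(ωT) = 2.832015
x(T) = p + (x₀−p)·cosh(ωT) + (ẋ₀/ω)·sinh(ωT) ⇒ p·(1 − cosh) = x(T) − x₀·cosh − (ẋ₀/ω)·sinh
numerator   = -0.9077 − (-0.0703)·3.003383 − (-0.1544/3.0624)·2.832015 = -0.553778
denominator = 1 − 3.003383 = -2.003383
p = -0.553778 / -2.003383 = 0.2764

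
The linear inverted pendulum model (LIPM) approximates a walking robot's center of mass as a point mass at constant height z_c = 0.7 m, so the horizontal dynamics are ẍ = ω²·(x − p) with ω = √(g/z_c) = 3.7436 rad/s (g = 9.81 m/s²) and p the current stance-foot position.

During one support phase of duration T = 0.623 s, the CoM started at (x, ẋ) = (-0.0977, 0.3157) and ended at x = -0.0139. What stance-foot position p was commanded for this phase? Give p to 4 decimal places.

ωT = 3.7436·0.623 = 2.332263; cosh(ωT) = 5.199150, sinh(ωT) = 5.102074
x(T) = p + (x₀−p)·cosh(ωT) + (ẋ₀/ω)·sinh(ωT) ⇒ p·(1 − cosh) = x(T) − x₀·cosh − (ẋ₀/ω)·sinh
numerator   = -0.0139 − (-0.0977)·5.199150 − (0.3157/3.7436)·5.102074 = 0.063796
denominator = 1 − 5.199150 = -4.199150
p = 0.063796 / -4.199150 = -0.0152

p = -0.0152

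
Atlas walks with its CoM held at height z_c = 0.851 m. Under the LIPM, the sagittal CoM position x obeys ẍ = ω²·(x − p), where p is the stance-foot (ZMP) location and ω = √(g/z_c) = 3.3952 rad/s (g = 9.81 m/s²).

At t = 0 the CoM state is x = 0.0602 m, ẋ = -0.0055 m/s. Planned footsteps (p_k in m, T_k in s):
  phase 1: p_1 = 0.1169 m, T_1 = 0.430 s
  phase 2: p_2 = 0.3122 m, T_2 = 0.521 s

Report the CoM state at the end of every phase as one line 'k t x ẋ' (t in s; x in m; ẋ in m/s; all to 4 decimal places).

1 0.4300 -0.0150 -0.4046
2 0.9510 -1.0145 -4.3839

phase 1: p=0.1169, T=0.430, ωT=1.459936, cosh=2.268968, sinh=2.036716; start (x,ẋ)=(0.060200, -0.005500) → end (x,ẋ)=(-0.015050, -0.404563)
phase 2: p=0.3122, T=0.521, ωT=1.768899, cosh=3.017457, sinh=2.846937; start (x,ẋ)=(-0.015050, -0.404563) → end (x,ẋ)=(-1.014496, -4.383923)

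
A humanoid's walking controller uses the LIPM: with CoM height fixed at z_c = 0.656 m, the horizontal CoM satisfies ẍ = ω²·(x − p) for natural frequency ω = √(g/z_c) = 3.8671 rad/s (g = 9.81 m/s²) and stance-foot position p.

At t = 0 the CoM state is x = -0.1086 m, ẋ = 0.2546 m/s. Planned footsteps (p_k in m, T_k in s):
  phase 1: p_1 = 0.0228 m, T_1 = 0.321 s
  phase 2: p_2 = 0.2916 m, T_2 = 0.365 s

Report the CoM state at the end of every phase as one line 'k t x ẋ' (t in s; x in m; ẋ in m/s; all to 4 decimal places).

1 0.3210 -0.1191 -0.3284
2 0.6860 -0.7647 -3.7778

phase 1: p=0.0228, T=0.321, ωT=1.241339, cosh=1.874620, sinh=1.585624; start (x,ẋ)=(-0.108600, 0.254600) → end (x,ẋ)=(-0.119132, -0.328436)
phase 2: p=0.2916, T=0.365, ωT=1.411492, cosh=2.172924, sinh=1.929145; start (x,ẋ)=(-0.119132, -0.328436) → end (x,ẋ)=(-0.764733, -3.777805)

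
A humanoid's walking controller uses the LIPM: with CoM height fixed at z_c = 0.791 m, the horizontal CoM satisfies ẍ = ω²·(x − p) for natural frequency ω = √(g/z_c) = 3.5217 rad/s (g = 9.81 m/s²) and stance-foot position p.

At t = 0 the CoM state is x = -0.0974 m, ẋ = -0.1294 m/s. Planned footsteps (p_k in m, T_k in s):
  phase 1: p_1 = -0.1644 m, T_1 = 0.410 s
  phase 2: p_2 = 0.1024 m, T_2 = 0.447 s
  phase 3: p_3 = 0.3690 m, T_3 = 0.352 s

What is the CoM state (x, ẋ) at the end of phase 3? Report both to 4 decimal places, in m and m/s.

phase 1: p=-0.1644, T=0.410, ωT=1.443897, cosh=2.236591, sinh=2.000585; start (x,ẋ)=(-0.097400, -0.129400) → end (x,ẋ)=(-0.088057, 0.182631)
phase 2: p=0.1024, T=0.447, ωT=1.574200, cosh=2.517026, sinh=2.309852; start (x,ẋ)=(-0.088057, 0.182631) → end (x,ẋ)=(-0.257199, -1.089607)
phase 3: p=0.3690, T=0.352, ωT=1.239638, cosh=1.871927, sinh=1.582438; start (x,ẋ)=(-0.257199, -1.089607) → end (x,ẋ)=(-1.292802, -5.529393)

x = -1.2928, ẋ = -5.5294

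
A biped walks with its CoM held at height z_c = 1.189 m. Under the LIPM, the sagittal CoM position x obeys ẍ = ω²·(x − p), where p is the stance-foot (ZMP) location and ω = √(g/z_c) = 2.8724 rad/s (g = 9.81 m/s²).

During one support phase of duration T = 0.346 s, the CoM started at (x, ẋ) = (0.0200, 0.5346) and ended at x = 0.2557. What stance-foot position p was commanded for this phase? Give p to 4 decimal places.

p = -0.0150

ωT = 2.8724·0.346 = 0.993850; cosh(ωT) = 1.535883, sinh(ωT) = 1.165734
x(T) = p + (x₀−p)·cosh(ωT) + (ẋ₀/ω)·sinh(ωT) ⇒ p·(1 − cosh) = x(T) − x₀·cosh − (ẋ₀/ω)·sinh
numerator   = 0.2557 − (0.0200)·1.535883 − (0.5346/2.8724)·1.165734 = 0.008020
denominator = 1 − 1.535883 = -0.535883
p = 0.008020 / -0.535883 = -0.0150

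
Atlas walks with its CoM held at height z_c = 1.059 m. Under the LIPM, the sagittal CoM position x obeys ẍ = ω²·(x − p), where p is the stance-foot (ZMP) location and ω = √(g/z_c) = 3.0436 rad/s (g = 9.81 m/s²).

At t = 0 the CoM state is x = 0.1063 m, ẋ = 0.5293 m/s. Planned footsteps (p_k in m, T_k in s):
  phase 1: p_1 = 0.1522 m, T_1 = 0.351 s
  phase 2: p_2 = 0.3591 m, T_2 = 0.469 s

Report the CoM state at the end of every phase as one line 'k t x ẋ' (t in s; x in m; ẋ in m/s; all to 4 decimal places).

1 0.3510 0.3007 0.6819
2 0.8200 0.6704 1.1538

phase 1: p=0.1522, T=0.351, ωT=1.068304, cosh=1.627014, sinh=1.283424; start (x,ẋ)=(0.106300, 0.529300) → end (x,ẋ)=(0.300715, 0.681883)
phase 2: p=0.3591, T=0.469, ωT=1.427448, cosh=2.203985, sinh=1.964065; start (x,ẋ)=(0.300715, 0.681883) → end (x,ẋ)=(0.670446, 1.153844)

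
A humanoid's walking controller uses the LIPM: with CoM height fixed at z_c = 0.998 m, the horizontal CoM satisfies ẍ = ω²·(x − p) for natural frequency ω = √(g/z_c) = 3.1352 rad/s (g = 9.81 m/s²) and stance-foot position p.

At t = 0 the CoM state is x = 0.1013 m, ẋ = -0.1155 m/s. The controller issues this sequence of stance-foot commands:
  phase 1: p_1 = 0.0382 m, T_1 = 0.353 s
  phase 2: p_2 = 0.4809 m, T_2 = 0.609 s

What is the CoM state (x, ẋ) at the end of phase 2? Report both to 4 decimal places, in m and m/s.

phase 1: p=0.0382, T=0.353, ωT=1.106726, cosh=1.677539, sinh=1.346900; start (x,ẋ)=(0.101300, -0.115500) → end (x,ẋ)=(0.094433, 0.072703)
phase 2: p=0.4809, T=0.609, ωT=1.909337, cosh=3.448395, sinh=3.300217; start (x,ẋ)=(0.094433, 0.072703) → end (x,ẋ)=(-0.775260, -3.748001)

x = -0.7753, ẋ = -3.7480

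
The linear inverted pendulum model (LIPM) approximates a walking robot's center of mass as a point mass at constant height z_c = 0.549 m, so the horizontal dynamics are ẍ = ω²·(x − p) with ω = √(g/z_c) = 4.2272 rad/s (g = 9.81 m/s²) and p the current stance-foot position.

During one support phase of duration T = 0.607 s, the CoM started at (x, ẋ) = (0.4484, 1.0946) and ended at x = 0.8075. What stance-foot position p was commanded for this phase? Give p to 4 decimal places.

ωT = 4.2272·0.607 = 2.565910; cosh(ωT) = 6.544674, sinh(ωT) = 6.467825
x(T) = p + (x₀−p)·cosh(ωT) + (ẋ₀/ω)·sinh(ωT) ⇒ p·(1 − cosh) = x(T) − x₀·cosh − (ẋ₀/ω)·sinh
numerator   = 0.8075 − (0.4484)·6.544674 − (1.0946/4.2272)·6.467825 = -3.801924
denominator = 1 − 6.544674 = -5.544674
p = -3.801924 / -5.544674 = 0.6857

p = 0.6857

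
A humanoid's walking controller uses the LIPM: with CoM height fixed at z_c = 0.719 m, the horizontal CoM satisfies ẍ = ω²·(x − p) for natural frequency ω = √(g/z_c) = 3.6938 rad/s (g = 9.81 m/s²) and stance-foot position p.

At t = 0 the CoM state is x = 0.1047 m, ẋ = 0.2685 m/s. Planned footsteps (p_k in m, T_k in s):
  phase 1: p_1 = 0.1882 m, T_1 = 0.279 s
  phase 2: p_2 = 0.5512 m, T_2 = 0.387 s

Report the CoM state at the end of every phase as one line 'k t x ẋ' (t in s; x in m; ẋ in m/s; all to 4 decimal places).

1 0.2790 0.1452 0.0470
2 0.6660 -0.3203 -2.8487

phase 1: p=0.1882, T=0.279, ωT=1.030570, cosh=1.579733, sinh=1.222930; start (x,ẋ)=(0.104700, 0.268500) → end (x,ẋ)=(0.145186, 0.046967)
phase 2: p=0.5512, T=0.387, ωT=1.429501, cosh=2.208021, sinh=1.968592; start (x,ẋ)=(0.145186, 0.046967) → end (x,ẋ)=(-0.320256, -2.848659)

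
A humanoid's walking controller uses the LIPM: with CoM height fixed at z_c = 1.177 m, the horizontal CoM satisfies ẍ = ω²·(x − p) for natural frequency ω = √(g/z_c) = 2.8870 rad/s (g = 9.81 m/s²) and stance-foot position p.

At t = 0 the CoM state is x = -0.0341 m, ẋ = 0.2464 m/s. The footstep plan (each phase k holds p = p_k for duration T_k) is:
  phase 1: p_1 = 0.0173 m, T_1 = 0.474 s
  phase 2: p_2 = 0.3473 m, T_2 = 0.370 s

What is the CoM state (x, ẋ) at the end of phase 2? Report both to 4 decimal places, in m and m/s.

x = -0.0015, ẋ = -0.6450

phase 1: p=0.0173, T=0.474, ωT=1.368438, cosh=2.091856, sinh=1.837352; start (x,ẋ)=(-0.034100, 0.246400) → end (x,ẋ)=(0.066593, 0.242785)
phase 2: p=0.3473, T=0.370, ωT=1.068190, cosh=1.626869, sinh=1.283239; start (x,ẋ)=(0.066593, 0.242785) → end (x,ẋ)=(-0.001458, -0.644958)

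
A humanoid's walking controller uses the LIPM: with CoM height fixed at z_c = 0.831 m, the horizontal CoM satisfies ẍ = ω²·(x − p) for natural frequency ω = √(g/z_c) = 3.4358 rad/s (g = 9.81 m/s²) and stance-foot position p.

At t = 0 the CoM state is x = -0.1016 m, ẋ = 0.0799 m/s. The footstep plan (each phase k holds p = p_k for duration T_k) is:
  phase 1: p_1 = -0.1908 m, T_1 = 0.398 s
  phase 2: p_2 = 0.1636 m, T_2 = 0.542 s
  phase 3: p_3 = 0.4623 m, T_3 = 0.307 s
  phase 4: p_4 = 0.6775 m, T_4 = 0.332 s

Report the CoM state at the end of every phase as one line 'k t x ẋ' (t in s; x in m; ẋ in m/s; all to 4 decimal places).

1 0.3980 0.0383 0.7295
2 0.9400 0.4175 1.0525
3 1.2470 0.7766 1.5002
4 1.5790 1.4618 3.0653

phase 1: p=-0.1908, T=0.398, ωT=1.367448, cosh=2.090039, sinh=1.835283; start (x,ẋ)=(-0.101600, 0.079900) → end (x,ẋ)=(0.038311, 0.729459)
phase 2: p=0.1636, T=0.542, ωT=1.862204, cosh=3.296619, sinh=3.141289; start (x,ẋ)=(0.038311, 0.729459) → end (x,ẋ)=(0.417502, 1.052528)
phase 3: p=0.4623, T=0.307, ωT=1.054791, cosh=1.609820, sinh=1.261554; start (x,ẋ)=(0.417502, 1.052528) → end (x,ẋ)=(0.776650, 1.500207)
phase 4: p=0.6775, T=0.332, ωT=1.140686, cosh=1.724256, sinh=1.404656; start (x,ẋ)=(0.776650, 1.500207) → end (x,ẋ)=(1.461789, 3.065250)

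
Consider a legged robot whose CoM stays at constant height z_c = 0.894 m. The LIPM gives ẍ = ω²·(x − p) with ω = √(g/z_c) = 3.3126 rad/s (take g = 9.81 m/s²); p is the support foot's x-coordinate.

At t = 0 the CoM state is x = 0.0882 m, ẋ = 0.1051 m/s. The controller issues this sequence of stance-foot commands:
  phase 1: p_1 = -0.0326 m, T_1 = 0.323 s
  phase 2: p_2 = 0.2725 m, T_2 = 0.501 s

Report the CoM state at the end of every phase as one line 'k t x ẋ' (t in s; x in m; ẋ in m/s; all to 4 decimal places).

phase 1: p=-0.0326, T=0.323, ωT=1.069970, cosh=1.629155, sinh=1.286136; start (x,ẋ)=(0.088200, 0.105100) → end (x,ẋ)=(0.205008, 0.685887)
phase 2: p=0.2725, T=0.501, ωT=1.659613, cosh=2.723743, sinh=2.533531; start (x,ẋ)=(0.205008, 0.685887) → end (x,ẋ)=(0.613246, 1.301746)

1 0.3230 0.2050 0.6859
2 0.8240 0.6132 1.3017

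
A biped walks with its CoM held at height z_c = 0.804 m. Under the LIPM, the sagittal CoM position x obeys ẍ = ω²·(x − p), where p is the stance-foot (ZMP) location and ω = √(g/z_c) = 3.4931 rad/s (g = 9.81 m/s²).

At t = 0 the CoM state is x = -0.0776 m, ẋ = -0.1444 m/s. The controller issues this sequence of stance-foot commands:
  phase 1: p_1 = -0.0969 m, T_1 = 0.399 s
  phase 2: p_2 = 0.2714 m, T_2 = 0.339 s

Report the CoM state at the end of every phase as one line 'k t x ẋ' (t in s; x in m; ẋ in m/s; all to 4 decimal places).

1 0.3990 -0.1338 -0.1814
2 0.7380 -0.5296 -2.4202

phase 1: p=-0.0969, T=0.399, ωT=1.393747, cosh=2.139033, sinh=1.890889; start (x,ẋ)=(-0.077600, -0.144400) → end (x,ẋ)=(-0.133783, -0.181399)
phase 2: p=0.2714, T=0.339, ωT=1.184161, cosh=1.786973, sinh=1.480970; start (x,ẋ)=(-0.133783, -0.181399) → end (x,ẋ)=(-0.529560, -2.420240)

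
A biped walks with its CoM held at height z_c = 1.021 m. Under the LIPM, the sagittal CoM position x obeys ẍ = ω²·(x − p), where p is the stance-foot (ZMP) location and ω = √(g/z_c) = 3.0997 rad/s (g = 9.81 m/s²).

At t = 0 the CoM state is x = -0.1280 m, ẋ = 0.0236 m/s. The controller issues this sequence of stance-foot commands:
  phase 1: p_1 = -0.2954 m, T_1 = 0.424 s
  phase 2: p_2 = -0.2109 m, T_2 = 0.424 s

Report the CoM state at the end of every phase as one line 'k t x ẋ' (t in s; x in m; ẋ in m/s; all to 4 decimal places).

1 0.4240 0.0518 0.9431
2 0.8480 0.8385 3.2876

phase 1: p=-0.2954, T=0.424, ωT=1.314273, cosh=1.995356, sinh=1.726687; start (x,ẋ)=(-0.128000, 0.023600) → end (x,ẋ)=(0.051769, 0.943051)
phase 2: p=-0.2109, T=0.424, ωT=1.314273, cosh=1.995356, sinh=1.726687; start (x,ẋ)=(0.051769, 0.943051) → end (x,ẋ)=(0.838544, 3.287582)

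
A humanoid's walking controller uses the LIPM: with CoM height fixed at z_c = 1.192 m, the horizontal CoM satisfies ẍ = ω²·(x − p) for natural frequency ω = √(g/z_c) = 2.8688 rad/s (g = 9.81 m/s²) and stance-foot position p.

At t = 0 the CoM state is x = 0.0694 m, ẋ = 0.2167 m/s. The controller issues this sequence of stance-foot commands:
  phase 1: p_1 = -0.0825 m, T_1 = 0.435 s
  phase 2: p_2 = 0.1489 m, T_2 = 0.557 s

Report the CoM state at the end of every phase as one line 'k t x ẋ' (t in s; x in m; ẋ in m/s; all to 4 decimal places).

phase 1: p=-0.0825, T=0.435, ωT=1.247928, cosh=1.885109, sinh=1.598010; start (x,ẋ)=(0.069400, 0.216700) → end (x,ẋ)=(0.324557, 1.104869)
phase 2: p=0.1489, T=0.557, ωT=1.597922, cosh=2.572533, sinh=2.370216; start (x,ẋ)=(0.324557, 1.104869) → end (x,ẋ)=(1.513630, 4.036719)

1 0.4350 0.3246 1.1049
2 0.9920 1.5136 4.0367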